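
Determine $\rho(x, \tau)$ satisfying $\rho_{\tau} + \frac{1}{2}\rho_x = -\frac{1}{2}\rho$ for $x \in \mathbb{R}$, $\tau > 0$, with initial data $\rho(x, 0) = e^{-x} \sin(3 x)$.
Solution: Substitute $\rho = e^{-x}u$, i.e. $u = e^{x}\rho$.
By the product rule, $\rho_x = e^{-x}(u_x - u)$, $\rho_{\tau} = e^{-x}u_{\tau}$.
Substituting into the PDE and dividing by $e^{-x}$: $u_{\tau} + \frac{1}{2}(u_x - u) = -\frac{1}{2}u$.
The lower-order terms cancel, leaving the standard advection equation $u_{\tau} + \frac{1}{2}u_x = 0$.
Initial data for $u$: $u(x,0) = e^{x}\rho(x,0) = \sin(3 x)$.
Solve for $u$:
  By method of characteristics (waves move right with speed 1/2):
  Along characteristics $x - \frac{1}{2}\tau =$ const, $u$ is constant, so $u(x,\tau) = f(x - \frac{1}{2}\tau)$ with $f = u( \cdot , 0)$.
Hence $u(x,\tau) = \sin(3 x - 3 \tau/2)$.
Transform back: $\rho(x,\tau) = e^{-x}u(x,\tau)$.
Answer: $\rho(x, \tau) = - e^{-x} \sin(3 \tau/2 - 3 x)$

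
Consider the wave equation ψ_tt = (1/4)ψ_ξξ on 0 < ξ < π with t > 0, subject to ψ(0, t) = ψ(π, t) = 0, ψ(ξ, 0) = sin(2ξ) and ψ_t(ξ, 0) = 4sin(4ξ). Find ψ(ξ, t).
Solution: Separating variables: ψ = Σ [A_n cos(ω_n t) + B_n sin(ω_n t)] sin(nξ), ω_n = n/2. From ICs (B_n = velocity coefficient / ω_n): A_2=1, B_4=2.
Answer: ψ(ξ, t) = 2sin(2t)sin(4ξ) + sin(2ξ)cos(t)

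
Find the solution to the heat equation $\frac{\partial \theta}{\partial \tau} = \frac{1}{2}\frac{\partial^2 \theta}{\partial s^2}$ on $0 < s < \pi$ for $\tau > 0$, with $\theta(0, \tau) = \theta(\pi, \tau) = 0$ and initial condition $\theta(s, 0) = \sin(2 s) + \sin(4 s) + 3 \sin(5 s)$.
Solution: Separating variables: $\theta = \sum c_n e^{-n^2\tau/2} \sin(ns)$. From $\theta(s,0) = \sin(2 s) + \sin(4 s) + 3 \sin(5 s)$: $c_2=1, c_4=1, c_5=3$.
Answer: $\theta(s, \tau) = e^{-2 \tau} \sin(2 s) + e^{-8 \tau} \sin(4 s) + 3 e^{-25 \tau/2} \sin(5 s)$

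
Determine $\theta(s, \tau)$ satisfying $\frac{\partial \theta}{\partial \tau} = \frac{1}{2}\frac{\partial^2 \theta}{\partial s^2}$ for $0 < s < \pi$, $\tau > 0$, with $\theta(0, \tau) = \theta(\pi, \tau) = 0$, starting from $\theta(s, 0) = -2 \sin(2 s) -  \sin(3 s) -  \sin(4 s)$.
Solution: Using separation of variables $\theta = X(s)G(\tau)$:
Eigenfunctions: $\sin(ns)$, $n = 1, 2, 3, \ldots$
General solution: $\theta(s, \tau) = \sum c_n \sin(ns) e^{-n^2 \tau/2}$
Matching $\theta(s,0) = -2 \sin(2 s) - \sin(3 s) - \sin(4 s)$ term by term: $c_2=-2, c_3=-1, c_4=-1$.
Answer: $\theta(s, \tau) = -2 e^{-2 \tau} \sin(2 s) -  e^{-8 \tau} \sin(4 s) -  e^{-9 \tau/2} \sin(3 s)$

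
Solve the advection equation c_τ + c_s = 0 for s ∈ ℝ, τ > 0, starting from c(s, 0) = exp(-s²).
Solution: By characteristics (ds/dτ = 1), c(s,τ) = f(s - τ) with f = c(·, 0).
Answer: c(s, τ) = exp(-(s - τ)²)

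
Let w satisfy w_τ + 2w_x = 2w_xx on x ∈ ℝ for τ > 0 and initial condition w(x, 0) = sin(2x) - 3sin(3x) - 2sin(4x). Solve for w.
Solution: Moving frame: η = x - 2τ, σ = τ, w = u(η,σ), so w_τ = u_σ - 2u_η and w_xx = u_ηη.
Hence w_τ + 2w_x = u_σ and the PDE becomes the heat equation u_σ = 2u_ηη on η ∈ ℝ.
Initial data: u(η,0) = w(η,0) = sin(2η) - 3sin(3η) - 2sin(4η). Each mode sin(nη) decays as exp(-2n²σ) on ℝ, so u(η,σ) = Σ c_n exp(-2n²σ) sin(nη) with c_2=1, c_3=-3, c_4=-2: u(η,σ) = exp(-8σ)sin(2η) - 3exp(-18σ)sin(3η) - 2exp(-32σ)sin(4η).
Substituting back: w(x,τ) = u(x - 2τ, τ).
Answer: w(x, τ) = exp(-8τ)sin(2x - 4τ) - 3exp(-18τ)sin(3x - 6τ) - 2exp(-32τ)sin(4x - 8τ)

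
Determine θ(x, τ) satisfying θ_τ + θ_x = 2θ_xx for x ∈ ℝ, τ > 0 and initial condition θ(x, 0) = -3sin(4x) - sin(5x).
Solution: Moving frame: η = x - τ, σ = τ, θ = u(η,σ), so θ_τ = u_σ - u_η and θ_xx = u_ηη.
Hence θ_τ + θ_x = u_σ and the PDE becomes the heat equation u_σ = 2u_ηη on η ∈ ℝ.
Initial data: u(η,0) = θ(η,0) = -3sin(4η) - sin(5η). Each mode sin(nη) decays as exp(-2n²σ) on ℝ, so u(η,σ) = Σ c_n exp(-2n²σ) sin(nη) with c_4=-3, c_5=-1: u(η,σ) = -3exp(-32σ)sin(4η) - exp(-50σ)sin(5η).
Substituting back: θ(x,τ) = u(x - τ, τ).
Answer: θ(x, τ) = -3exp(-32τ)sin(4x - 4τ) - exp(-50τ)sin(5x - 5τ)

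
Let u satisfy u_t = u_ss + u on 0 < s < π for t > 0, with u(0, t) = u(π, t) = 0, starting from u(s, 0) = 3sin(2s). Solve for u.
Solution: Substitute u = exp(t)w, i.e. w = exp(-t)u.
By the product rule, u_t = exp(t)(w_t + w), u_ss = exp(t)w_ss.
Substituting into the PDE and dividing by exp(t): w_t + w = w_ss + w.
The lower-order terms cancel, leaving the standard heat equation w_t = w_ss.
Initial data for w: w(s,0) = u(s,0) = 3sin(2s). The boundary conditions carry over: w(0,t) = w(π,t) = 0.
Solve for w:
  Using separation of variables w = X(s)T(t):
  Eigenfunctions: sin(ns), n = 1, 2, 3, ...
  General solution: w(s, t) = Σ c_n sin(ns) exp(-n² t)
  Matching w(s,0) = 3sin(2s) term by term: c_2=3.
Hence w(s,t) = 3exp(-4t)sin(2s).
Transform back: u(s,t) = exp(t)w(s,t).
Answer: u(s, t) = 3exp(-3t)sin(2s)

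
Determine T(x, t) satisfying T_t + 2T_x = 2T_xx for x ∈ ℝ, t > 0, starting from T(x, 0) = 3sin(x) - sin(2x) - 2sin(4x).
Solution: Moving frame: η = x - 2t, σ = t, T = u(η,σ), so T_t = u_σ - 2u_η and T_xx = u_ηη.
Hence T_t + 2T_x = u_σ and the PDE becomes the heat equation u_σ = 2u_ηη on η ∈ ℝ.
Initial data: u(η,0) = T(η,0) = 3sin(η) - sin(2η) - 2sin(4η). Each mode sin(nη) decays as exp(-2n²σ) on ℝ, so u(η,σ) = Σ c_n exp(-2n²σ) sin(nη) with c_1=3, c_2=-1, c_4=-2: u(η,σ) = 3exp(-2σ)sin(η) - exp(-8σ)sin(2η) - 2exp(-32σ)sin(4η).
Substituting back: T(x,t) = u(x - 2t, t).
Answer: T(x, t) = -3exp(-2t)sin(2t - x) + exp(-8t)sin(4t - 2x) + 2exp(-32t)sin(8t - 4x)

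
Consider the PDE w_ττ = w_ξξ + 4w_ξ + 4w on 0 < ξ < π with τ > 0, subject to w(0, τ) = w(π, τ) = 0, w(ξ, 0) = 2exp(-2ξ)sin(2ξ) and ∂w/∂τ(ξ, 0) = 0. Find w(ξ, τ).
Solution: Substitute w = exp(-2ξ)u.
Then w_ξ = exp(-2ξ)(u_ξ - 2u), w_ξξ = exp(-2ξ)(u_ξξ - 4u_ξ + 4u), w_ττ = exp(-2ξ)u_ττ; substituting and dividing by exp(-2ξ), the lower-order terms cancel: u_ττ = u_ξξ (standard wave equation).
Data for u: u(ξ,0) = exp(2ξ)w(ξ,0) = 2sin(2ξ); u_τ(ξ,0) = exp(2ξ)w_τ(ξ,0) = 0. The boundary conditions carry over: u(0,τ) = u(π,τ) = 0.
Separating variables: u = Σ [A_n cos(ω_n τ) + B_n sin(ω_n τ)] sin(nξ), ω_n = n. From ICs: A_2=2.
So u(ξ,τ) = 2sin(2ξ)cos(2τ), and w(ξ,τ) = exp(-2ξ)u(ξ,τ).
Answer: w(ξ, τ) = 2exp(-2ξ)sin(2ξ)cos(2τ)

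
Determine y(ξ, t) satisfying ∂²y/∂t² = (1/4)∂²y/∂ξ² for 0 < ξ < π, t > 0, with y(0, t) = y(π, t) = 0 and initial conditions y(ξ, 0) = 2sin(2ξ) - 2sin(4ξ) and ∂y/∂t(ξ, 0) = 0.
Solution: Using separation of variables y = X(ξ)T(t):
Eigenfunctions: sin(nξ), n = 1, 2, 3, ...
General solution: y(ξ, t) = Σ [A_n cos(n t/2) + B_n sin(n t/2)] sin(nξ)
From y(ξ,0) = 2sin(2ξ) - 2sin(4ξ): A_2=2, A_4=-2. From y_t(ξ,0) = 0: all B_n = 0.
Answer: y(ξ, t) = 2sin(2ξ)cos(t) - 2sin(4ξ)cos(2t)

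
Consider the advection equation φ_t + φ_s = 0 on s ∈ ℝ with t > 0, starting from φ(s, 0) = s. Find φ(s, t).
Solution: By characteristics (ds/dt = 1), φ(s,t) = f(s - t) with f = φ(·, 0).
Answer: φ(s, t) = s - t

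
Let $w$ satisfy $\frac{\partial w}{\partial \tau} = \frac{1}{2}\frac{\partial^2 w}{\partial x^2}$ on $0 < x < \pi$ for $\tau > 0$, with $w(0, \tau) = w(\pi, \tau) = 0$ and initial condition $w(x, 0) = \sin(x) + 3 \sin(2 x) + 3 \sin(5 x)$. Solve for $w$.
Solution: Using separation of variables $w = X(x)T(\tau)$:
Eigenfunctions: $\sin(nx)$, $n = 1, 2, 3, \ldots$
General solution: $w(x, \tau) = \sum c_n \sin(nx) e^{-n^2 \tau/2}$
Matching $w(x,0) = \sin(x) + 3 \sin(2 x) + 3 \sin(5 x)$ term by term: $c_1=1, c_2=3, c_5=3$.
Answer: $w(x, \tau) = 3 e^{-2 \tau} \sin(2 x) + e^{-\tau/2} \sin(x) + 3 e^{-25 \tau/2} \sin(5 x)$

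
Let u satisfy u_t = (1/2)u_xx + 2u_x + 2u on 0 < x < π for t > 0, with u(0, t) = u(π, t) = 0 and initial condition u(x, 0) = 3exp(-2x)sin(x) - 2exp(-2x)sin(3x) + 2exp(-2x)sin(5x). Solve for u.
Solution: Substitute u = exp(-2x)w, i.e. w = exp(2x)u.
By the product rule, u_x = exp(-2x)(w_x - 2w), u_xx = exp(-2x)(w_xx - 4w_x + 4w), u_t = exp(-2x)w_t.
Substituting into the PDE and dividing by exp(-2x): w_t = (1/2)(w_xx - 4w_x + 4w) + 2(w_x - 2w) + 2w.
The lower-order terms cancel, leaving the standard heat equation w_t = (1/2)w_xx.
Initial data for w: w(x,0) = exp(2x)u(x,0) = 3sin(x) - 2sin(3x) + 2sin(5x). The boundary conditions carry over: w(0,t) = w(π,t) = 0.
Solve for w:
  Using separation of variables w = X(x)T(t):
  Eigenfunctions: sin(nx), n = 1, 2, 3, ...
  General solution: w(x, t) = Σ c_n sin(nx) exp(-n² t/2)
  Matching w(x,0) = 3sin(x) - 2sin(3x) + 2sin(5x) term by term: c_1=3, c_3=-2, c_5=2.
Hence w(x,t) = 3exp(-t/2)sin(x) - 2exp(-9t/2)sin(3x) + 2exp(-25t/2)sin(5x).
Transform back: u(x,t) = exp(-2x)w(x,t).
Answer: u(x, t) = 3exp(-t/2)exp(-2x)sin(x) - 2exp(-9t/2)exp(-2x)sin(3x) + 2exp(-25t/2)exp(-2x)sin(5x)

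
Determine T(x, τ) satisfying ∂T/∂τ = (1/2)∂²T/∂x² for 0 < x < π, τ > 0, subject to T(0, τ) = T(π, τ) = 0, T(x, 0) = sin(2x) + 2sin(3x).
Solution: Using separation of variables T = X(x)G(τ):
Eigenfunctions: sin(nx), n = 1, 2, 3, ...
General solution: T(x, τ) = Σ c_n sin(nx) exp(-n² τ/2)
Matching T(x,0) = sin(2x) + 2sin(3x) term by term: c_2=1, c_3=2.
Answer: T(x, τ) = exp(-2τ)sin(2x) + 2exp(-9τ/2)sin(3x)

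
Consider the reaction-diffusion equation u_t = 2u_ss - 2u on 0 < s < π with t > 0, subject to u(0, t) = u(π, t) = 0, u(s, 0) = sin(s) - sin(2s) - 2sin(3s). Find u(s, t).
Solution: Substitute u = exp(-2t)w, i.e. w = exp(2t)u.
By the product rule, u_t = exp(-2t)(w_t - 2w), u_ss = exp(-2t)w_ss.
Substituting into the PDE and dividing by exp(-2t): w_t - 2w = 2w_ss - 2w.
The lower-order terms cancel, leaving the standard heat equation w_t = 2w_ss.
Initial data for w: w(s,0) = u(s,0) = sin(s) - sin(2s) - 2sin(3s). The boundary conditions carry over: w(0,t) = w(π,t) = 0.
Solve for w:
  Using separation of variables w = X(s)T(t):
  Eigenfunctions: sin(ns), n = 1, 2, 3, ...
  General solution: w(s, t) = Σ c_n sin(ns) exp(-2n² t)
  Matching w(s,0) = sin(s) - sin(2s) - 2sin(3s) term by term: c_1=1, c_2=-1, c_3=-2.
Hence w(s,t) = exp(-2t)sin(s) - exp(-8t)sin(2s) - 2exp(-18t)sin(3s).
Transform back: u(s,t) = exp(-2t)w(s,t).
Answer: u(s, t) = exp(-4t)sin(s) - exp(-10t)sin(2s) - 2exp(-20t)sin(3s)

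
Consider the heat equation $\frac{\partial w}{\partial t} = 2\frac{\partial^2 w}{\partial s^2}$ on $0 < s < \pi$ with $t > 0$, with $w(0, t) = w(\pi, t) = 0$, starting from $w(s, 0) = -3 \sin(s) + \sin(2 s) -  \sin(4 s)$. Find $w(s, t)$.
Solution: Using separation of variables $w = X(s)T(t)$:
Eigenfunctions: $\sin(ns)$, $n = 1, 2, 3, \ldots$
General solution: $w(s, t) = \sum c_n \sin(ns) e^{-2n^2 t}$
Matching $w(s,0) = -3 \sin(s) + \sin(2 s) - \sin(4 s)$ term by term: $c_1=-3, c_2=1, c_4=-1$.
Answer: $w(s, t) = -3 e^{-2 t} \sin(s) + e^{-8 t} \sin(2 s) -  e^{-32 t} \sin(4 s)$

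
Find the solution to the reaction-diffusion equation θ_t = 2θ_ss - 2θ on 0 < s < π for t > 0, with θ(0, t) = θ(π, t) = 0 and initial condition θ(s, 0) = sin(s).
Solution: Substitute θ = exp(-2t)u, i.e. u = exp(2t)θ.
By the product rule, θ_t = exp(-2t)(u_t - 2u), θ_ss = exp(-2t)u_ss.
Substituting into the PDE and dividing by exp(-2t): u_t - 2u = 2u_ss - 2u.
The lower-order terms cancel, leaving the standard heat equation u_t = 2u_ss.
Initial data for u: u(s,0) = θ(s,0) = sin(s). The boundary conditions carry over: u(0,t) = u(π,t) = 0.
Solve for u:
  Using separation of variables u = X(s)G(t):
  Eigenfunctions: sin(ns), n = 1, 2, 3, ...
  General solution: u(s, t) = Σ c_n sin(ns) exp(-2n² t)
  Matching u(s,0) = sin(s) term by term: c_1=1.
Hence u(s,t) = exp(-2t)sin(s).
Transform back: θ(s,t) = exp(-2t)u(s,t).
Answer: θ(s, t) = exp(-4t)sin(s)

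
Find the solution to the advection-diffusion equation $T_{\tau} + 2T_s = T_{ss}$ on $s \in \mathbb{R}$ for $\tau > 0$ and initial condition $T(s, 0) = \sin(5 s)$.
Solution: Moving frame: $\eta = s - 2\tau$, $\sigma = \tau$, $T = u(\eta,\sigma)$, so $T_{\tau} = u_{\sigma} - 2u_{\eta}$ and $T_{ss} = u_{\eta\eta}$.
Hence $T_{\tau} + 2T_s = u_{\sigma}$ and the PDE becomes the heat equation $u_{\sigma} = u_{\eta\eta}$ on $\eta \in \mathbb{R}$.
Initial data: $u(\eta,0) = T(\eta,0) = \sin(5 \eta)$. Each mode $\sin(n\eta)$ decays as $e^{-n^2\sigma}$ on $\mathbb{R}$, so $u(\eta,\sigma) = \sum c_n e^{-n^2\sigma} \sin(n\eta)$ with $c_5=1$: $u(\eta,\sigma) = e^{-25 \sigma} \sin(5 \eta)$.
Substituting back: $T(s,\tau) = u(s - 2\tau, \tau)$.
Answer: $T(s, \tau) = - e^{-25 \tau} \sin(10 \tau - 5 s)$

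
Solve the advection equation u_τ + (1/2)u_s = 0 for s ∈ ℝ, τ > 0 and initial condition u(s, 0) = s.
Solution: By method of characteristics (waves move right with speed 1/2):
Along characteristics s - (1/2)τ = const, u is constant, so u(s,τ) = f(s - (1/2)τ) with f = u(·, 0).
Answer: u(s, τ) = s - (1/2)τ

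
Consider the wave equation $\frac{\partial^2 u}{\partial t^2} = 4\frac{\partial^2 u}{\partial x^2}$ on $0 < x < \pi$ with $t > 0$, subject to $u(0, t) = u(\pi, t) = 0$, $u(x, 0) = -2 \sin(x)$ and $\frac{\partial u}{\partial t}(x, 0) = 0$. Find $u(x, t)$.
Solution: Separating variables: $u = \sum [A_n \cos(\omega_n t) + B_n \sin(\omega_n t)] \sin(nx)$, $\omega_n = 2n$. From ICs: $A_1=-2$.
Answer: $u(x, t) = -2 \sin(x) \cos(2 t)$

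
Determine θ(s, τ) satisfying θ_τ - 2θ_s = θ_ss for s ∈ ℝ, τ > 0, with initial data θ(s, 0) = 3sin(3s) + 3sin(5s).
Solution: Change to a moving frame: let η = s + 2τ, σ = τ and write θ(s,τ) = u(η,σ).
By the chain rule θ_τ = u_σ + 2u_η, θ_s = u_η, θ_ss = u_ηη.
Then θ_τ - 2θ_s = u_σ: the advection term cancels and the PDE becomes the heat equation u_σ = u_ηη on η ∈ ℝ.
Initial data: u(η,0) = θ(η,0) = 3sin(3η) + 3sin(5η).
On η ∈ ℝ each mode satisfies (sin(nη))″ = -n² sin(nη), so exp(-n²σ) sin(nη) solves the heat equation; by superposition u(η,σ) = Σ c_n exp(-n²σ) sin(nη).
Reading off the coefficients: c_3=3, c_5=3, so u(η,σ) = 3exp(-9σ)sin(3η) + 3exp(-25σ)sin(5η).
Substituting back η = s + 2τ, σ = τ: θ(s,τ) = u(s + 2τ, τ).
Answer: θ(s, τ) = 3exp(-9τ)sin(3s + 6τ) + 3exp(-25τ)sin(5s + 10τ)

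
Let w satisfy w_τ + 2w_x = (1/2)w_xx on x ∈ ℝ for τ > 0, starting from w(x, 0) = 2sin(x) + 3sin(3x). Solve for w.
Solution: Change to a moving frame: let η = x - 2τ, σ = τ and write w(x,τ) = u(η,σ).
By the chain rule w_τ = u_σ - 2u_η, w_x = u_η, w_xx = u_ηη.
Then w_τ + 2w_x = u_σ: the advection term cancels and the PDE becomes the heat equation u_σ = (1/2)u_ηη on η ∈ ℝ.
Initial data: u(η,0) = w(η,0) = 2sin(η) + 3sin(3η).
On η ∈ ℝ each mode satisfies (sin(nη))″ = -n² sin(nη), so exp(-n²σ/2) sin(nη) solves the heat equation; by superposition u(η,σ) = Σ c_n exp(-n²σ/2) sin(nη).
Reading off the coefficients: c_1=2, c_3=3, so u(η,σ) = 2exp(-σ/2)sin(η) + 3exp(-9σ/2)sin(3η).
Substituting back η = x - 2τ, σ = τ: w(x,τ) = u(x - 2τ, τ).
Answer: w(x, τ) = 2exp(-τ/2)sin(x - 2τ) + 3exp(-9τ/2)sin(3x - 6τ)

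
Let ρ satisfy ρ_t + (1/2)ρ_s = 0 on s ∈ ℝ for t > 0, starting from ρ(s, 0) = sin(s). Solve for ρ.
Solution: By characteristics (ds/dt = 1/2), ρ(s,t) = f(s - (1/2)t) with f = ρ(·, 0).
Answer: ρ(s, t) = sin(s - t/2)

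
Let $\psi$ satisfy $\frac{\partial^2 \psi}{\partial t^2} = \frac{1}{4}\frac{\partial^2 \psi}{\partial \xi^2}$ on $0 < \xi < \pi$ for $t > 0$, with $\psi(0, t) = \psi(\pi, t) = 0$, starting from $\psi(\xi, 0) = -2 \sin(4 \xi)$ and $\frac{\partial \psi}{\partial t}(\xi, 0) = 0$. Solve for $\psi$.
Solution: Using separation of variables $\psi = X(\xi)T(t)$:
Eigenfunctions: $\sin(n\xi)$, $n = 1, 2, 3, \ldots$
General solution: $\psi(\xi, t) = \sum [A_n \cos(n t/2) + B_n \sin(n t/2)] \sin(n\xi)$
From $\psi(\xi,0) = -2 \sin(4 \xi)$: $A_4=-2$. From $\psi_t(\xi,0) = 0$: all $B_n = 0$.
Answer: $\psi(\xi, t) = -2 \sin(4 \xi) \cos(2 t)$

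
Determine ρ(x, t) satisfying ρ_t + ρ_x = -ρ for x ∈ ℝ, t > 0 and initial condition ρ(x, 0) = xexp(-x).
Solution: Substitute ρ = exp(-x)u, i.e. u = exp(x)ρ.
By the product rule, ρ_x = exp(-x)(u_x - u), ρ_t = exp(-x)u_t.
Substituting into the PDE and dividing by exp(-x): u_t + (u_x - u) = -u.
The lower-order terms cancel, leaving the standard advection equation u_t + u_x = 0.
Initial data for u: u(x,0) = exp(x)ρ(x,0) = x.
Solve for u:
  By method of characteristics (waves move right with speed 1):
  Along characteristics x - t = const, u is constant, so u(x,t) = f(x - t) with f = u(·, 0).
Hence u(x,t) = -t + x.
Transform back: ρ(x,t) = exp(-x)u(x,t).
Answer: ρ(x, t) = -texp(-x) + xexp(-x)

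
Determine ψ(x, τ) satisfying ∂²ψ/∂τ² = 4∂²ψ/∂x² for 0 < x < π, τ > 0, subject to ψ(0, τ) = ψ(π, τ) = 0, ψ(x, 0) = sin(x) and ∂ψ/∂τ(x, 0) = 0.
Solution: Separating variables: ψ = Σ [A_n cos(ω_n τ) + B_n sin(ω_n τ)] sin(nx), ω_n = 2n. From ICs: A_1=1.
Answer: ψ(x, τ) = sin(x)cos(2τ)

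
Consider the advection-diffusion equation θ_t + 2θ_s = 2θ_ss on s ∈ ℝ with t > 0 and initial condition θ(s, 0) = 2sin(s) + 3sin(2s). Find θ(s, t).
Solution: Change to a moving frame: let η = s - 2t, σ = t and write θ(s,t) = u(η,σ).
By the chain rule θ_t = u_σ - 2u_η, θ_s = u_η, θ_ss = u_ηη.
Then θ_t + 2θ_s = u_σ: the advection term cancels and the PDE becomes the heat equation u_σ = 2u_ηη on η ∈ ℝ.
Initial data: u(η,0) = θ(η,0) = 2sin(η) + 3sin(2η).
On η ∈ ℝ each mode satisfies (sin(nη))″ = -n² sin(nη), so exp(-2n²σ) sin(nη) solves the heat equation; by superposition u(η,σ) = Σ c_n exp(-2n²σ) sin(nη).
Reading off the coefficients: c_1=2, c_2=3, so u(η,σ) = 2exp(-2σ)sin(η) + 3exp(-8σ)sin(2η).
Substituting back η = s - 2t, σ = t: θ(s,t) = u(s - 2t, t).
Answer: θ(s, t) = 2exp(-2t)sin(s - 2t) + 3exp(-8t)sin(2s - 4t)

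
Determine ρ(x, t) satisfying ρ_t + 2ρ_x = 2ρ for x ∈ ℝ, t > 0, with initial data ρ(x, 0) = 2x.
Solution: Substitute ρ = exp(2t)u.
Then ρ_t = exp(2t)(u_t + 2u), ρ_x = exp(2t)u_x; substituting and dividing by exp(2t), the lower-order terms cancel: u_t + 2u_x = 0 (standard advection equation).
Data for u: u(x,0) = ρ(x,0) = 2x.
By characteristics (dx/dt = 2), u(x,t) = f(x - 2t) with f = u(·, 0).
So u(x,t) = -4t + 2x, and ρ(x,t) = exp(2t)u(x,t).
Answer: ρ(x, t) = -4texp(2t) + 2xexp(2t)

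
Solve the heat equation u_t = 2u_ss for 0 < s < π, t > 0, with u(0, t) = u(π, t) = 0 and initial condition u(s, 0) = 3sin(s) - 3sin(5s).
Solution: Using separation of variables u = X(s)T(t):
Eigenfunctions: sin(ns), n = 1, 2, 3, ...
General solution: u(s, t) = Σ c_n sin(ns) exp(-2n² t)
Matching u(s,0) = 3sin(s) - 3sin(5s) term by term: c_1=3, c_5=-3.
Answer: u(s, t) = 3exp(-2t)sin(s) - 3exp(-50t)sin(5s)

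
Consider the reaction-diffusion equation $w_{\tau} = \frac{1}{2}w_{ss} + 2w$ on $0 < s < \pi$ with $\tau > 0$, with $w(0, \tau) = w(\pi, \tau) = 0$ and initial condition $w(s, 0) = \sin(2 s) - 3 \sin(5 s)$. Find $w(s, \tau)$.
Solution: Substitute $w = e^{2\tau}u$, i.e. $u = e^{-2\tau}w$.
By the product rule, $w_{\tau} = e^{2\tau}(u_{\tau} + 2u)$, $w_{ss} = e^{2\tau}u_{ss}$.
Substituting into the PDE and dividing by $e^{2\tau}$: $u_{\tau} + 2u = \frac{1}{2}u_{ss} + 2u$.
The lower-order terms cancel, leaving the standard heat equation $u_{\tau} = \frac{1}{2}u_{ss}$.
Initial data for $u$: $u(s,0) = w(s,0) = \sin(2 s) - 3 \sin(5 s)$. The boundary conditions carry over: $u(0,\tau) = u(\pi,\tau) = 0$.
Solve for $u$:
  Using separation of variables $u = X(s)T(\tau)$:
  Eigenfunctions: $\sin(ns)$, $n = 1, 2, 3, \ldots$
  General solution: $u(s, \tau) = \sum c_n \sin(ns) e^{-n^2 \tau/2}$
  Matching $u(s,0) = \sin(2 s) - 3 \sin(5 s)$ term by term: $c_2=1, c_5=-3$.
Hence $u(s,\tau) = e^{-2 \tau} \sin(2 s) - 3 e^{-25 \tau/2} \sin(5 s)$.
Transform back: $w(s,\tau) = e^{2\tau}u(s,\tau)$.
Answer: $w(s, \tau) = \sin(2 s) - 3 e^{-21 \tau/2} \sin(5 s)$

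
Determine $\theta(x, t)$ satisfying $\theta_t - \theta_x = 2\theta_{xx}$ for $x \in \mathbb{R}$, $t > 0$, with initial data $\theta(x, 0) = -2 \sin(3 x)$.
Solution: Moving frame: $\eta = x + t$, $\sigma = t$, $\theta = u(\eta,\sigma)$, so $\theta_t = u_{\sigma} + u_{\eta}$ and $\theta_{xx} = u_{\eta\eta}$.
Hence $\theta_t - \theta_x = u_{\sigma}$ and the PDE becomes the heat equation $u_{\sigma} = 2u_{\eta\eta}$ on $\eta \in \mathbb{R}$.
Initial data: $u(\eta,0) = \theta(\eta,0) = -2 \sin(3 \eta)$. Each mode $\sin(n\eta)$ decays as $e^{-2n^2\sigma}$ on $\mathbb{R}$, so $u(\eta,\sigma) = \sum c_n e^{-2n^2\sigma} \sin(n\eta)$ with $c_3=-2$: $u(\eta,\sigma) = -2 e^{-18 \sigma} \sin(3 \eta)$.
Substituting back: $\theta(x,t) = u(x + t, t)$.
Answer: $\theta(x, t) = -2 e^{-18 t} \sin(3 t + 3 x)$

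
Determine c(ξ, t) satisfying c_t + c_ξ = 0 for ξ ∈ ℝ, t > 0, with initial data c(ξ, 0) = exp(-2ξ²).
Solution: By characteristics (dξ/dt = 1), c(ξ,t) = f(ξ - t) with f = c(·, 0).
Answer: c(ξ, t) = exp(-2(-t + ξ)²)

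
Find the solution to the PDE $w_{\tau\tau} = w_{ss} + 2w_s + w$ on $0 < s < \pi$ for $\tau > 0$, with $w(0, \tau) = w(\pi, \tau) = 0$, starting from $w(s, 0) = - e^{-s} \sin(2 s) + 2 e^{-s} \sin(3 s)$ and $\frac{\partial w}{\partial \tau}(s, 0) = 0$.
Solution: Substitute $w = e^{-s}u$.
Then $w_s = e^{-s}(u_s - u)$, $w_{ss} = e^{-s}(u_{ss} - 2u_s + u)$, $w_{\tau\tau} = e^{-s}u_{\tau\tau}$; substituting and dividing by $e^{-s}$, the lower-order terms cancel: $u_{\tau\tau} = u_{ss}$ (standard wave equation).
Data for $u$: $u(s,0) = e^{s}w(s,0) = - \sin(2 s) + 2 \sin(3 s)$; $u_{\tau}(s,0) = e^{s}w_{\tau}(s,0) = 0$. The boundary conditions carry over: $u(0,\tau) = u(\pi,\tau) = 0$.
Separating variables: $u = \sum [A_n \cos(\omega_n \tau) + B_n \sin(\omega_n \tau)] \sin(ns)$, $\omega_n = n$. From ICs: $A_2=-1, A_3=2$.
So $u(s,\tau) = - \sin(2 s) \cos(2 \tau) + 2 \sin(3 s) \cos(3 \tau)$, and $w(s,\tau) = e^{-s}u(s,\tau)$.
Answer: $w(s, \tau) = - e^{-s} \sin(2 s) \cos(2 \tau) + 2 e^{-s} \sin(3 s) \cos(3 \tau)$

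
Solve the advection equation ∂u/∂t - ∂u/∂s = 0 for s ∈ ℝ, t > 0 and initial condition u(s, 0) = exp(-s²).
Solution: By characteristics (ds/dt = -1), u(s,t) = f(s + t) with f = u(·, 0).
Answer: u(s, t) = exp(-(s + t)²)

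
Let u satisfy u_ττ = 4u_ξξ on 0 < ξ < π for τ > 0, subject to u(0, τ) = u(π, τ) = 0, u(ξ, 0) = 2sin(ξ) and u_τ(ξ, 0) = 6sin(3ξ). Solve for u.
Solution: Using separation of variables u = X(ξ)T(τ):
Eigenfunctions: sin(nξ), n = 1, 2, 3, ...
General solution: u(ξ, τ) = Σ [A_n cos(2n τ) + B_n sin(2n τ)] sin(nξ)
From u(ξ,0) = 2sin(ξ): A_1=2. From u_τ(ξ,0) = 6sin(3ξ), using u_τ(ξ,0) = Σ ω_n B_n sin(nξ) with ω_n = 2n: B_3 = 6/6 = 1.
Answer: u(ξ, τ) = 2sin(ξ)cos(2τ) + sin(3ξ)sin(6τ)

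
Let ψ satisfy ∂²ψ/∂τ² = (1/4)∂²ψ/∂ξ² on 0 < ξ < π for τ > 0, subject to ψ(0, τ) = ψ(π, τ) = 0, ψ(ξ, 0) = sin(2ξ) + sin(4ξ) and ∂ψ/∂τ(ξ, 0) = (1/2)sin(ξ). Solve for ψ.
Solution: Separating variables: ψ = Σ [A_n cos(ω_n τ) + B_n sin(ω_n τ)] sin(nξ), ω_n = n/2. From ICs (B_n = velocity coefficient / ω_n): A_2=1, A_4=1, B_1=1.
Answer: ψ(ξ, τ) = sin(ξ)sin(τ/2) + sin(2ξ)cos(τ) + sin(4ξ)cos(2τ)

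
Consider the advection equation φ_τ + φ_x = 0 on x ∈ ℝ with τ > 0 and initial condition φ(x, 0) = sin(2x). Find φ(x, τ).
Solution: By method of characteristics (waves move right with speed 1):
Along characteristics x - τ = const, φ is constant, so φ(x,τ) = f(x - τ) with f = φ(·, 0).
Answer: φ(x, τ) = sin(2x - 2τ)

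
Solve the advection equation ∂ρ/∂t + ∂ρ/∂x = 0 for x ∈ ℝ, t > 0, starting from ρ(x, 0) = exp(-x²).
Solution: By method of characteristics (waves move right with speed 1):
Along characteristics x - t = const, ρ is constant, so ρ(x,t) = f(x - t) with f = ρ(·, 0).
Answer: ρ(x, t) = exp(-(-t + x)²)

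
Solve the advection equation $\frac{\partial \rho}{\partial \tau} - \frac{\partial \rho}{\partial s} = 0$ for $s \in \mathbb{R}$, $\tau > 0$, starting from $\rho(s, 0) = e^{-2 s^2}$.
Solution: By method of characteristics (waves move left with speed 1):
Along characteristics $s + \tau =$ const, $\rho$ is constant, so $\rho(s,\tau) = f(s + \tau)$ with $f = \rho( \cdot , 0)$.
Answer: $\rho(s, \tau) = e^{-2 (\tau + s)^2}$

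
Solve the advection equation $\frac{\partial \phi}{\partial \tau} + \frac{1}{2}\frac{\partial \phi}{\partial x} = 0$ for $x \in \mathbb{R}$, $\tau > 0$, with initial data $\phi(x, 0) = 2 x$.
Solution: By characteristics ($dx/d\tau = 1/2$), $\phi(x,\tau) = f(x - \frac{1}{2}\tau)$ with $f = \phi( \cdot , 0)$.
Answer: $\phi(x, \tau) = - \tau + 2 x$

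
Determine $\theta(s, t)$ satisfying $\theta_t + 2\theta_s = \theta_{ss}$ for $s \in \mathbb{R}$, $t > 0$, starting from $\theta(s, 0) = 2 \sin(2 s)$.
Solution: Moving frame: $\eta = s - 2t$, $\sigma = t$, $\theta = u(\eta,\sigma)$, so $\theta_t = u_{\sigma} - 2u_{\eta}$ and $\theta_{ss} = u_{\eta\eta}$.
Hence $\theta_t + 2\theta_s = u_{\sigma}$ and the PDE becomes the heat equation $u_{\sigma} = u_{\eta\eta}$ on $\eta \in \mathbb{R}$.
Initial data: $u(\eta,0) = \theta(\eta,0) = 2 \sin(2 \eta)$. Each mode $\sin(n\eta)$ decays as $e^{-n^2\sigma}$ on $\mathbb{R}$, so $u(\eta,\sigma) = \sum c_n e^{-n^2\sigma} \sin(n\eta)$ with $c_2=2$: $u(\eta,\sigma) = 2 e^{-4 \sigma} \sin(2 \eta)$.
Substituting back: $\theta(s,t) = u(s - 2t, t)$.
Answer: $\theta(s, t) = 2 e^{-4 t} \sin(2 s - 4 t)$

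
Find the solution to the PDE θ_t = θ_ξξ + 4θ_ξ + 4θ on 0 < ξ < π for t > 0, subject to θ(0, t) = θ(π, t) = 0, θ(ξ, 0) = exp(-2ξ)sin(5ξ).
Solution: Substitute θ = exp(-2ξ)u, i.e. u = exp(2ξ)θ.
By the product rule, θ_ξ = exp(-2ξ)(u_ξ - 2u), θ_ξξ = exp(-2ξ)(u_ξξ - 4u_ξ + 4u), θ_t = exp(-2ξ)u_t.
Substituting into the PDE and dividing by exp(-2ξ): u_t = (u_ξξ - 4u_ξ + 4u) + 4(u_ξ - 2u) + 4u.
The lower-order terms cancel, leaving the standard heat equation u_t = u_ξξ.
Initial data for u: u(ξ,0) = exp(2ξ)θ(ξ,0) = sin(5ξ). The boundary conditions carry over: u(0,t) = u(π,t) = 0.
Solve for u:
  Using separation of variables u = X(ξ)G(t):
  Eigenfunctions: sin(nξ), n = 1, 2, 3, ...
  General solution: u(ξ, t) = Σ c_n sin(nξ) exp(-n² t)
  Matching u(ξ,0) = sin(5ξ) term by term: c_5=1.
Hence u(ξ,t) = exp(-25t)sin(5ξ).
Transform back: θ(ξ,t) = exp(-2ξ)u(ξ,t).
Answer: θ(ξ, t) = exp(-25t)exp(-2ξ)sin(5ξ)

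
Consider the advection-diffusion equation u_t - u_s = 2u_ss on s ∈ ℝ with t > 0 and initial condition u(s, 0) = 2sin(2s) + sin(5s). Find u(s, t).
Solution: Moving frame: η = s + t, σ = t, u = w(η,σ), so u_t = w_σ + w_η and u_ss = w_ηη.
Hence u_t - u_s = w_σ and the PDE becomes the heat equation w_σ = 2w_ηη on η ∈ ℝ.
Initial data: w(η,0) = u(η,0) = 2sin(2η) + sin(5η). Each mode sin(nη) decays as exp(-2n²σ) on ℝ, so w(η,σ) = Σ c_n exp(-2n²σ) sin(nη) with c_2=2, c_5=1: w(η,σ) = 2exp(-8σ)sin(2η) + exp(-50σ)sin(5η).
Substituting back: u(s,t) = w(s + t, t).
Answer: u(s, t) = 2exp(-8t)sin(2s + 2t) + exp(-50t)sin(5s + 5t)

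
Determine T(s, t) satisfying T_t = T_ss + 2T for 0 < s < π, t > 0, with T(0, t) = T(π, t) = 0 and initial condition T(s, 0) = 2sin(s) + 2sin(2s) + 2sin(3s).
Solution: Substitute T = exp(2t)u.
Then T_t = exp(2t)(u_t + 2u), T_ss = exp(2t)u_ss; substituting and dividing by exp(2t), the lower-order terms cancel: u_t = u_ss (standard heat equation).
Data for u: u(s,0) = T(s,0) = 2sin(s) + 2sin(2s) + 2sin(3s). The boundary conditions carry over: u(0,t) = u(π,t) = 0.
Separating variables: u = Σ c_n exp(-n²t) sin(ns). From u(s,0) = 2sin(s) + 2sin(2s) + 2sin(3s): c_1=2, c_2=2, c_3=2.
So u(s,t) = 2exp(-t)sin(s) + 2exp(-4t)sin(2s) + 2exp(-9t)sin(3s), and T(s,t) = exp(2t)u(s,t).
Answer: T(s, t) = 2exp(t)sin(s) + 2exp(-2t)sin(2s) + 2exp(-7t)sin(3s)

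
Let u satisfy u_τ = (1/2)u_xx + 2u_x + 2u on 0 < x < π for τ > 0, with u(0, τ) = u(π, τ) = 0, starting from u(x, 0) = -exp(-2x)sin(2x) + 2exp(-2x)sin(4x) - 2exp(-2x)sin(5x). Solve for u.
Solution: Substitute u = exp(-2x)w, i.e. w = exp(2x)u.
By the product rule, u_x = exp(-2x)(w_x - 2w), u_xx = exp(-2x)(w_xx - 4w_x + 4w), u_τ = exp(-2x)w_τ.
Substituting into the PDE and dividing by exp(-2x): w_τ = (1/2)(w_xx - 4w_x + 4w) + 2(w_x - 2w) + 2w.
The lower-order terms cancel, leaving the standard heat equation w_τ = (1/2)w_xx.
Initial data for w: w(x,0) = exp(2x)u(x,0) = -sin(2x) + 2sin(4x) - 2sin(5x). The boundary conditions carry over: w(0,τ) = w(π,τ) = 0.
Solve for w:
  Using separation of variables w = X(x)T(τ):
  Eigenfunctions: sin(nx), n = 1, 2, 3, ...
  General solution: w(x, τ) = Σ c_n sin(nx) exp(-n² τ/2)
  Matching w(x,0) = -sin(2x) + 2sin(4x) - 2sin(5x) term by term: c_2=-1, c_4=2, c_5=-2.
Hence w(x,τ) = -exp(-2τ)sin(2x) + 2exp(-8τ)sin(4x) - 2exp(-25τ/2)sin(5x).
Transform back: u(x,τ) = exp(-2x)w(x,τ).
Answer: u(x, τ) = -exp(-2x)exp(-2τ)sin(2x) + 2exp(-2x)exp(-8τ)sin(4x) - 2exp(-2x)exp(-25τ/2)sin(5x)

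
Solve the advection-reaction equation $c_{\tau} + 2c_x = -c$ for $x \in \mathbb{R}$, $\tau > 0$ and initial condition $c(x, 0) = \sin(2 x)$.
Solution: Substitute $c = e^{-\tau}u$.
Then $c_{\tau} = e^{-\tau}(u_{\tau} - u)$, $c_x = e^{-\tau}u_x$; substituting and dividing by $e^{-\tau}$, the lower-order terms cancel: $u_{\tau} + 2u_x = 0$ (standard advection equation).
Data for $u$: $u(x,0) = c(x,0) = \sin(2 x)$.
By characteristics ($dx/d\tau = 2$), $u(x,\tau) = f(x - 2\tau)$ with $f = u( \cdot , 0)$.
So $u(x,\tau) = \sin(2 x - 4 \tau)$, and $c(x,\tau) = e^{-\tau}u(x,\tau)$.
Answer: $c(x, \tau) = - e^{-\tau} \sin(4 \tau - 2 x)$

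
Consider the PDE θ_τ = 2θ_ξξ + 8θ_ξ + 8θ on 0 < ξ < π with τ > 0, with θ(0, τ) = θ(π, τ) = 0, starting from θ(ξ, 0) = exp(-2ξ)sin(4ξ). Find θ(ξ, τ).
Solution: Substitute θ = exp(-2ξ)u.
Then θ_ξ = exp(-2ξ)(u_ξ - 2u), θ_ξξ = exp(-2ξ)(u_ξξ - 4u_ξ + 4u), θ_τ = exp(-2ξ)u_τ; substituting and dividing by exp(-2ξ), the lower-order terms cancel: u_τ = 2u_ξξ (standard heat equation).
Data for u: u(ξ,0) = exp(2ξ)θ(ξ,0) = sin(4ξ). The boundary conditions carry over: u(0,τ) = u(π,τ) = 0.
Separating variables: u = Σ c_n exp(-2n²τ) sin(nξ). From u(ξ,0) = sin(4ξ): c_4=1.
So u(ξ,τ) = exp(-32τ)sin(4ξ), and θ(ξ,τ) = exp(-2ξ)u(ξ,τ).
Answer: θ(ξ, τ) = exp(-2ξ)exp(-32τ)sin(4ξ)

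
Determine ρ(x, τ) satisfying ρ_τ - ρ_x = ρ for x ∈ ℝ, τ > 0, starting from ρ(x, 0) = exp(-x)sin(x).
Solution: Substitute ρ = exp(-x)u.
Then ρ_x = exp(-x)(u_x - u), ρ_τ = exp(-x)u_τ; substituting and dividing by exp(-x), the lower-order terms cancel: u_τ - u_x = 0 (standard advection equation).
Data for u: u(x,0) = exp(x)ρ(x,0) = sin(x).
By characteristics (dx/dτ = -1), u(x,τ) = f(x + τ) with f = u(·, 0).
So u(x,τ) = sin(x + τ), and ρ(x,τ) = exp(-x)u(x,τ).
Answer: ρ(x, τ) = exp(-x)sin(x + τ)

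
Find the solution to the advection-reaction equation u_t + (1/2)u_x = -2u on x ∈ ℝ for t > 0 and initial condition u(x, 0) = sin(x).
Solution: Substitute u = exp(-2t)w.
Then u_t = exp(-2t)(w_t - 2w), u_x = exp(-2t)w_x; substituting and dividing by exp(-2t), the lower-order terms cancel: w_t + (1/2)w_x = 0 (standard advection equation).
Data for w: w(x,0) = u(x,0) = sin(x).
By characteristics (dx/dt = 1/2), w(x,t) = f(x - (1/2)t) with f = w(·, 0).
So w(x,t) = -sin(t/2 - x), and u(x,t) = exp(-2t)w(x,t).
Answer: u(x, t) = -exp(-2t)sin(t/2 - x)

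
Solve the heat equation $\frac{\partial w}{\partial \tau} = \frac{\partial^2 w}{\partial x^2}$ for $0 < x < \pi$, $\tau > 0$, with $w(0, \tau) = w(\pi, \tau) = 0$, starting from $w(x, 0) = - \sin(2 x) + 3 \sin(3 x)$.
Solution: Separating variables: $w = \sum c_n e^{-n^2\tau} \sin(nx)$. From $w(x,0) = - \sin(2 x) + 3 \sin(3 x)$: $c_2=-1, c_3=3$.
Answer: $w(x, \tau) = - e^{-4 \tau} \sin(2 x) + 3 e^{-9 \tau} \sin(3 x)$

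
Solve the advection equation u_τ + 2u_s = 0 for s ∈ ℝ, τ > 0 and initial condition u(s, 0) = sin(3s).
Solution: By characteristics (ds/dτ = 2), u(s,τ) = f(s - 2τ) with f = u(·, 0).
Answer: u(s, τ) = sin(3s - 6τ)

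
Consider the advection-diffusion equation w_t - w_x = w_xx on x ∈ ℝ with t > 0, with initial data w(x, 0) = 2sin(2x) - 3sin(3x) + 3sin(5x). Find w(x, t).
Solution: Change to a moving frame: let η = x + t, σ = t and write w(x,t) = u(η,σ).
By the chain rule w_t = u_σ + u_η, w_x = u_η, w_xx = u_ηη.
Then w_t - w_x = u_σ: the advection term cancels and the PDE becomes the heat equation u_σ = u_ηη on η ∈ ℝ.
Initial data: u(η,0) = w(η,0) = 2sin(2η) - 3sin(3η) + 3sin(5η).
On η ∈ ℝ each mode satisfies (sin(nη))″ = -n² sin(nη), so exp(-n²σ) sin(nη) solves the heat equation; by superposition u(η,σ) = Σ c_n exp(-n²σ) sin(nη).
Reading off the coefficients: c_2=2, c_3=-3, c_5=3, so u(η,σ) = 2exp(-4σ)sin(2η) - 3exp(-9σ)sin(3η) + 3exp(-25σ)sin(5η).
Substituting back η = x + t, σ = t: w(x,t) = u(x + t, t).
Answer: w(x, t) = 2exp(-4t)sin(2t + 2x) - 3exp(-9t)sin(3t + 3x) + 3exp(-25t)sin(5t + 5x)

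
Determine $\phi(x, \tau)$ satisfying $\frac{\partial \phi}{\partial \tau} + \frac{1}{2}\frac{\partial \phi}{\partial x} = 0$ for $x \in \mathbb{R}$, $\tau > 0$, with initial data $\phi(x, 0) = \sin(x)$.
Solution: By method of characteristics (waves move right with speed 1/2):
Along characteristics $x - \frac{1}{2}\tau =$ const, $\phi$ is constant, so $\phi(x,\tau) = f(x - \frac{1}{2}\tau)$ with $f = \phi( \cdot , 0)$.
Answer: $\phi(x, \tau) = - \sin(\tau/2 - x)$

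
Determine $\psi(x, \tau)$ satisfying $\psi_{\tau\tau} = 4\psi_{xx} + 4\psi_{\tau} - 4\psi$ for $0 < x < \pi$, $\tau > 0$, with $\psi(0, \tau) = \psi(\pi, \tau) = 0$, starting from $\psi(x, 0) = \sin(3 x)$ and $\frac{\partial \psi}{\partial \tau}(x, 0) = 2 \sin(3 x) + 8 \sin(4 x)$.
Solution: Substitute $\psi = e^{2\tau}u$.
Then $\psi_{\tau} = e^{2\tau}(u_{\tau} + 2u)$, $\psi_{\tau\tau} = e^{2\tau}(u_{\tau\tau} + 4u_{\tau} + 4u)$, $\psi_{xx} = e^{2\tau}u_{xx}$; substituting and dividing by $e^{2\tau}$, the lower-order terms cancel: $u_{\tau\tau} = 4u_{xx}$ (standard wave equation).
Data for $u$: $u(x,0) = \psi(x,0) = \sin(3 x)$; $u_{\tau}(x,0) = \psi_{\tau}(x,0) - 2\psi(x,0) = 8 \sin(4 x)$. The boundary conditions carry over: $u(0,\tau) = u(\pi,\tau) = 0$.
Separating variables: $u = \sum [A_n \cos(\omega_n \tau) + B_n \sin(\omega_n \tau)] \sin(nx)$, $\omega_n = 2n$. From ICs ($B_n$ = velocity coefficient / $\omega_n$): $A_3=1, B_4=1$.
So $u(x,\tau) = \sin(3 x) \cos(6 \tau) + \sin(4 x) \sin(8 \tau)$, and $\psi(x,\tau) = e^{2\tau}u(x,\tau)$.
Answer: $\psi(x, \tau) = e^{2 \tau} \sin(8 \tau) \sin(4 x) + e^{2 \tau} \sin(3 x) \cos(6 \tau)$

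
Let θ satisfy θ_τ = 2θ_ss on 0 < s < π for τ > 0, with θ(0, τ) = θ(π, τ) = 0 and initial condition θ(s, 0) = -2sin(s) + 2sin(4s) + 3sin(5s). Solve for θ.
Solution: Using separation of variables θ = X(s)G(τ):
Eigenfunctions: sin(ns), n = 1, 2, 3, ...
General solution: θ(s, τ) = Σ c_n sin(ns) exp(-2n² τ)
Matching θ(s,0) = -2sin(s) + 2sin(4s) + 3sin(5s) term by term: c_1=-2, c_4=2, c_5=3.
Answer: θ(s, τ) = -2exp(-2τ)sin(s) + 2exp(-32τ)sin(4s) + 3exp(-50τ)sin(5s)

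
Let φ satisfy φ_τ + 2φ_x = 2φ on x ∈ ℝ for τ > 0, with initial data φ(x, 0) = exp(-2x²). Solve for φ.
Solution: Substitute φ = exp(2τ)u, i.e. u = exp(-2τ)φ.
By the product rule, φ_τ = exp(2τ)(u_τ + 2u), φ_x = exp(2τ)u_x.
Substituting into the PDE and dividing by exp(2τ): u_τ + 2u + 2u_x = 2u.
The lower-order terms cancel, leaving the standard advection equation u_τ + 2u_x = 0.
Initial data for u: u(x,0) = φ(x,0) = exp(-2x²).
Solve for u:
  By method of characteristics (waves move right with speed 2):
  Along characteristics x - 2τ = const, u is constant, so u(x,τ) = f(x - 2τ) with f = u(·, 0).
Hence u(x,τ) = exp(-2(x - 2τ)²).
Transform back: φ(x,τ) = exp(2τ)u(x,τ).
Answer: φ(x, τ) = exp(2τ)exp(-2(x - 2τ)²)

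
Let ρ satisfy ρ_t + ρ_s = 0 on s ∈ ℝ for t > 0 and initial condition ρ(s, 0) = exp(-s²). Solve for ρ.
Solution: By method of characteristics (waves move right with speed 1):
Along characteristics s - t = const, ρ is constant, so ρ(s,t) = f(s - t) with f = ρ(·, 0).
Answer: ρ(s, t) = exp(-(s - t)²)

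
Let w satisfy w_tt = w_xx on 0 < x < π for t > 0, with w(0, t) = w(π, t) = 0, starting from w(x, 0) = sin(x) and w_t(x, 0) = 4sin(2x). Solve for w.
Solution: Using separation of variables w = X(x)T(t):
Eigenfunctions: sin(nx), n = 1, 2, 3, ...
General solution: w(x, t) = Σ [A_n cos(n t) + B_n sin(n t)] sin(nx)
From w(x,0) = sin(x): A_1=1. From w_t(x,0) = 4sin(2x), using w_t(x,0) = Σ ω_n B_n sin(nx) with ω_n = n: B_2 = 4/2 = 2.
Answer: w(x, t) = 2sin(2t)sin(2x) + sin(x)cos(t)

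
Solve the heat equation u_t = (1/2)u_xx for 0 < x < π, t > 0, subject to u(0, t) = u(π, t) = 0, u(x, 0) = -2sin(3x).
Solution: Separating variables: u = Σ c_n exp(-n²t/2) sin(nx). From u(x,0) = -2sin(3x): c_3=-2.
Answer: u(x, t) = -2exp(-9t/2)sin(3x)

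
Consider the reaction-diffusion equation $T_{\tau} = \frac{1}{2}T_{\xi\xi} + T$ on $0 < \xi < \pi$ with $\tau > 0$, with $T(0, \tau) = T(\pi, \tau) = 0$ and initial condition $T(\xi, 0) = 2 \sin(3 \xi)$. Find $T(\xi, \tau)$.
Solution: Substitute $T = e^{\tau}u$, i.e. $u = e^{-\tau}T$.
By the product rule, $T_{\tau} = e^{\tau}(u_{\tau} + u)$, $T_{\xi\xi} = e^{\tau}u_{\xi\xi}$.
Substituting into the PDE and dividing by $e^{\tau}$: $u_{\tau} + u = \frac{1}{2}u_{\xi\xi} + u$.
The lower-order terms cancel, leaving the standard heat equation $u_{\tau} = \frac{1}{2}u_{\xi\xi}$.
Initial data for $u$: $u(\xi,0) = T(\xi,0) = 2 \sin(3 \xi)$. The boundary conditions carry over: $u(0,\tau) = u(\pi,\tau) = 0$.
Solve for $u$:
  Using separation of variables $u = X(\xi)G(\tau)$:
  Eigenfunctions: $\sin(n\xi)$, $n = 1, 2, 3, \ldots$
  General solution: $u(\xi, \tau) = \sum c_n \sin(n\xi) e^{-n^2 \tau/2}$
  Matching $u(\xi,0) = 2 \sin(3 \xi)$ term by term: $c_3=2$.
Hence $u(\xi,\tau) = 2 e^{-9 \tau/2} \sin(3 \xi)$.
Transform back: $T(\xi,\tau) = e^{\tau}u(\xi,\tau)$.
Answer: $T(\xi, \tau) = 2 e^{-7 \tau/2} \sin(3 \xi)$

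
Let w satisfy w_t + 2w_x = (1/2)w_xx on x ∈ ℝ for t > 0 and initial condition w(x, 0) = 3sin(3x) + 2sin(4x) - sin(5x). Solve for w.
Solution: Moving frame: η = x - 2t, σ = t, w = u(η,σ), so w_t = u_σ - 2u_η and w_xx = u_ηη.
Hence w_t + 2w_x = u_σ and the PDE becomes the heat equation u_σ = (1/2)u_ηη on η ∈ ℝ.
Initial data: u(η,0) = w(η,0) = 3sin(3η) + 2sin(4η) - sin(5η). Each mode sin(nη) decays as exp(-n²σ/2) on ℝ, so u(η,σ) = Σ c_n exp(-n²σ/2) sin(nη) with c_3=3, c_4=2, c_5=-1: u(η,σ) = 2exp(-8σ)sin(4η) + 3exp(-9σ/2)sin(3η) - exp(-25σ/2)sin(5η).
Substituting back: w(x,t) = u(x - 2t, t).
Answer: w(x, t) = -2exp(-8t)sin(8t - 4x) - 3exp(-9t/2)sin(6t - 3x) + exp(-25t/2)sin(10t - 5x)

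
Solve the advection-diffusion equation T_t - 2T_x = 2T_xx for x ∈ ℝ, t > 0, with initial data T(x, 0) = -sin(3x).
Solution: Change to a moving frame: let η = x + 2t, σ = t and write T(x,t) = u(η,σ).
By the chain rule T_t = u_σ + 2u_η, T_x = u_η, T_xx = u_ηη.
Then T_t - 2T_x = u_σ: the advection term cancels and the PDE becomes the heat equation u_σ = 2u_ηη on η ∈ ℝ.
Initial data: u(η,0) = T(η,0) = -sin(3η).
On η ∈ ℝ each mode satisfies (sin(nη))″ = -n² sin(nη), so exp(-2n²σ) sin(nη) solves the heat equation; by superposition u(η,σ) = Σ c_n exp(-2n²σ) sin(nη).
Reading off the coefficients: c_3=-1, so u(η,σ) = -exp(-18σ)sin(3η).
Substituting back η = x + 2t, σ = t: T(x,t) = u(x + 2t, t).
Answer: T(x, t) = -exp(-18t)sin(6t + 3x)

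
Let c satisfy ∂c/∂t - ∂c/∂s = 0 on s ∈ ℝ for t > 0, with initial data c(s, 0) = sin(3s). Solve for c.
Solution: By method of characteristics (waves move left with speed 1):
Along characteristics s + t = const, c is constant, so c(s,t) = f(s + t) with f = c(·, 0).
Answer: c(s, t) = sin(3s + 3t)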